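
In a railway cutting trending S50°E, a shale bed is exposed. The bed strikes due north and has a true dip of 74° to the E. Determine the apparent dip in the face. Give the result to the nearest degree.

Angle between strike (due north) and section (S50°E): β = 50°.
tan(apparent dip) = tan 74° · sin 50° = 2.6715
apparent dip = arctan 2.6715 = 69.48°

69°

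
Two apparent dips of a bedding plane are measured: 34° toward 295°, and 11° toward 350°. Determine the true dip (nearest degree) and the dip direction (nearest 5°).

The two traces are lines in the plane: v₁ = (sin 295°·cos 34°, cos 295°·cos 34°, −sin 34°), v₂ = (sin 350°·cos 11°, cos 350°·cos 11°, −sin 11°).
n = v₁ × v₂ = (-0.474, 0.048, 0.667) (taken with n_z > 0).
tan δ = √(n_x²+n_y²)/n_z = 0.476/0.667, so δ = 35.5°.
The horizontal component of n points toward azimuth atan2(n_x, n_y) = 276°, the dip direction.

true dip 36°, dip direction 275°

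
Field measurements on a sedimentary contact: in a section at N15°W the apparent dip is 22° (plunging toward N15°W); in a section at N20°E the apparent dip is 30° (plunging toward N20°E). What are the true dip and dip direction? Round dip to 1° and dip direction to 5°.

true dip 31°, dip direction 030°

Represent each trace as a vector plunging at its apparent dip toward its trend (east-north-up frame): v₁ = (-0.240, 0.896, -0.375), v₂ = (0.296, 0.814, -0.500).
n = v₁ × v₂ = (0.143, 0.231, 0.461) (taken with n_z > 0).
tan δ = √(n_x²+n_y²)/n_z = 0.272/0.461, so δ = 30.5°.
Dip direction = azimuth of (n_x, n_y) = atan2(0.143, 0.231) = 32°.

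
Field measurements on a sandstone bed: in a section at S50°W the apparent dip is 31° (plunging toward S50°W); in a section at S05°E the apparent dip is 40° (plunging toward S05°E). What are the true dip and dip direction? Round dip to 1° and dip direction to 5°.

true dip 40°, dip direction 185°

The two traces are lines in the plane: v₁ = (sin 230°·cos 31°, cos 230°·cos 31°, −sin 31°), v₂ = (sin 175°·cos 40°, cos 175°·cos 40°, −sin 40°).
The plane normal is n = v₁ × v₂ ∝ (-0.039, -0.456, 0.538).
tan δ = √(n_x²+n_y²)/n_z = 0.458/0.538, so δ = 40.4°.
Dip direction = atan2(-0.039, -0.456) = 185° (azimuth of n's horizontal projection).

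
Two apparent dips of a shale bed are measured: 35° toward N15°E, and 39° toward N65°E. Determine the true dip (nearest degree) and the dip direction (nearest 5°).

Represent each trace as a vector plunging at its apparent dip toward its trend (east-north-up frame): v₁ = (0.212, 0.791, -0.574), v₂ = (0.704, 0.328, -0.629).
n = v₁ × v₂ = (0.310, 0.271, 0.488) (taken with n_z > 0).
tan δ = √(n_x²+n_y²)/n_z = 0.411/0.488, so δ = 40.1°.
The horizontal component of n points toward azimuth atan2(n_x, n_y) = 49°, the dip direction.

true dip 40°, dip direction 050°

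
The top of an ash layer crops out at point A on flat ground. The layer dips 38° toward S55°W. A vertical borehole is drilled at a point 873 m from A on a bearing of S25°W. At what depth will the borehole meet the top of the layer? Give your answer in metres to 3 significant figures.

591 m

The hole lies 30° from the dip direction, so the down-dip offset is 873 × cos 30° = 756.04 m.
Depth = down-dip offset × tan(dip) = 756.04 × tan 38° = 756.04 × 0.7813
Depth = 590.68 m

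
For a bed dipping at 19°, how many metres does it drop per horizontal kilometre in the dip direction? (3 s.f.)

drop per km = 1000 × tan 19° = 1000 × 0.3443

344 m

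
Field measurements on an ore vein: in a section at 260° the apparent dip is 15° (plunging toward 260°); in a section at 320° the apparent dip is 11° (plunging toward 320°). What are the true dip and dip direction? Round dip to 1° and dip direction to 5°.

The two traces are lines in the plane: v₁ = (sin 260°·cos 15°, cos 260°·cos 15°, −sin 15°), v₂ = (sin 320°·cos 11°, cos 320°·cos 11°, −sin 11°).
The plane normal is n = v₁ × v₂ ∝ (-0.227, 0.018, 0.821).
tan δ = √(n_x²+n_y²)/n_z = 0.227/0.821, so δ = 15.5°.
The horizontal component of n points toward azimuth atan2(n_x, n_y) = 275°, the dip direction.

true dip 15°, dip direction 275°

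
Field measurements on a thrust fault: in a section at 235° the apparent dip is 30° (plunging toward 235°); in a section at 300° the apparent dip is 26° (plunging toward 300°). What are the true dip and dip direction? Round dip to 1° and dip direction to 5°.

Each apparent-dip line lies in the plane. As unit vectors (x east, y north, z up), v₁ plunges 30°→235° and v₂ plunges 26°→300°.
Cross product v₁ × v₂ gives the pole to the plane: n ∝ (-0.442, -0.078, 0.705).
True dip = arccos(n_z / |n|) = arccos(0.8435) = 32.5°.
Dip direction = atan2(-0.442, -0.078) = 260° (azimuth of n's horizontal projection).

true dip 32°, dip direction 260°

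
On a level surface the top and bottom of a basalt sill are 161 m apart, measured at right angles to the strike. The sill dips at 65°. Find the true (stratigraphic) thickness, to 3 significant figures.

True thickness t = w · sin(dip) = 161 × sin 65°
t = 161 × 0.9063 = 145.916 m

146 m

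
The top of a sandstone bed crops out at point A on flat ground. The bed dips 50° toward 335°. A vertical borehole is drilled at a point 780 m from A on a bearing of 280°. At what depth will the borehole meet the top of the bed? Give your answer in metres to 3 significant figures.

533 m

The hole lies 55° from the dip direction, so the down-dip offset is 780 × cos 55° = 447.39 m.
Depth = down-dip offset × tan(dip) = 447.39 × tan 50° = 447.39 × 1.1918
Depth = 533.18 m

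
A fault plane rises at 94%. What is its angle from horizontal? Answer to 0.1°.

tan θ = 94/100 = 0.9400
θ = arctan(0.9400) = 43.23°

43.2°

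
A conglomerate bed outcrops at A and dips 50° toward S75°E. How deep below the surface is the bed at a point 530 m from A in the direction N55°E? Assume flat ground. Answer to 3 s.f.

The hole lies 50° from the dip direction, so the down-dip offset is 530 × cos 50° = 340.68 m.
Depth = down-dip offset × tan(dip) = 340.68 × tan 50° = 340.68 × 1.1918
Depth = 406.00 m

406 m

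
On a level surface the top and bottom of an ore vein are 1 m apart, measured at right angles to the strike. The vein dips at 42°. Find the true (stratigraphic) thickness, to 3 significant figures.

True thickness t = w · sin(dip) = 1 × sin 42°
t = 1 × 0.6691 = 0.669 m

0.669 m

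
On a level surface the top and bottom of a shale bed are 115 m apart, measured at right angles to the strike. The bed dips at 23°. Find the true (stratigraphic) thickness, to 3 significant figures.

True thickness t = w · sin(dip) = 115 × sin 23°
t = 115 × 0.3907 = 44.934 m

44.9 m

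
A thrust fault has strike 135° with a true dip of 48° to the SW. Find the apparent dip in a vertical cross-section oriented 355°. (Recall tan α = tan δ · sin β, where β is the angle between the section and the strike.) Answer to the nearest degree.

36°

The section lies 40° from the strike.
tan(apparent dip) = tan 48° · sin 40° = 0.7139
α = arctan(0.7139) = 35.52°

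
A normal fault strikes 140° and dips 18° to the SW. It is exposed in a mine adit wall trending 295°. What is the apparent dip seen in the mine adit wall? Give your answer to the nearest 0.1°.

The strike is 140° and the section trends 295°; the acute angle between them is β = 25°.
tan(apparent dip) = tan 18° · sin 25° = 0.1373
apparent dip = arctan 0.1373 = 7.82°

7.8°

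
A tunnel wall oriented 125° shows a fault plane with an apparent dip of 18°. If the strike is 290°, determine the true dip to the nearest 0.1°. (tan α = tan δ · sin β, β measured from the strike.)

51.5°

β = acute angle between strike 290° and section 125° = 15°.
tan(true dip) = tan 18° / sin 15° = 1.2554
δ = arctan(1.2554) = 51.46°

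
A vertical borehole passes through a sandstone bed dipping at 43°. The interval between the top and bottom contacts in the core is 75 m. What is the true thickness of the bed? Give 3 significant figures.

54.9 m

True thickness t = h · cos(dip) = 75 × cos 43°
t = 75 × 0.7314 = 54.852 m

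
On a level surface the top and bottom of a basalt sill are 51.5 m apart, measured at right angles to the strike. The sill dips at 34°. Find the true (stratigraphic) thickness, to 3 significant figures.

28.8 m

True thickness t = w · sin(dip) = 51.5 × sin 34°
t = 51.5 × 0.5592 = 28.798 m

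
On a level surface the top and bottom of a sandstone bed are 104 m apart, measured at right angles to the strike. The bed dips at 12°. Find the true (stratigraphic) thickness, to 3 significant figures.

True thickness t = w · sin(dip) = 104 × sin 12°
t = 104 × 0.2079 = 21.623 m

21.6 m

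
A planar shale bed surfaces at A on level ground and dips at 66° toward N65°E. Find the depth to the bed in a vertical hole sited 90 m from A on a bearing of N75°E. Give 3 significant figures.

199 m

The hole lies 10° from the dip direction, so the down-dip offset is 90 × cos 10° = 88.63 m.
Depth = down-dip offset × tan(dip) = 88.63 × tan 66° = 88.63 × 2.2460
Depth = 199.07 m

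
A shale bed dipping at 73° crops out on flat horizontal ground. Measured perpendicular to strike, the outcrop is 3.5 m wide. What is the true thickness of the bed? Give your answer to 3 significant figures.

True thickness t = w · sin(dip) = 3.5 × sin 73°
t = 3.5 × 0.9563 = 3.347 m

3.35 m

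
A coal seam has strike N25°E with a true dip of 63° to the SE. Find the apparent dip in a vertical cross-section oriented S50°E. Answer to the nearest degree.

62°

Angle between strike (N25°E) and section (S50°E): β = 75°.
tan α = tan 63° × sin 75° = 1.9626 × 0.9659 = 1.8957
α = arctan(1.8957) = 62.19°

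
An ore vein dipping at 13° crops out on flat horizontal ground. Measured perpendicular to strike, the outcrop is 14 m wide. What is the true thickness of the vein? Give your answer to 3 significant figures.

3.15 m

True thickness t = w · sin(dip) = 14 × sin 13°
t = 14 × 0.2250 = 3.149 m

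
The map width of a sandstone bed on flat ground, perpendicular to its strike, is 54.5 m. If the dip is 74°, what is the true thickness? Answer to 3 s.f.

True thickness t = w · sin(dip) = 54.5 × sin 74°
t = 54.5 × 0.9613 = 52.389 m

52.4 m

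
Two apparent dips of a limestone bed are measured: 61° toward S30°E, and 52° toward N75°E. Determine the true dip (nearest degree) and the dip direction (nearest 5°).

The two traces are lines in the plane: v₁ = (sin 150°·cos 61°, cos 150°·cos 61°, −sin 61°), v₂ = (sin 75°·cos 52°, cos 75°·cos 52°, −sin 52°).
The plane normal is n = v₁ × v₂ ∝ (0.470, -0.329, 0.288).
tan δ = √(n_x²+n_y²)/n_z = 0.574/0.288, so δ = 63.3°.
The horizontal component of n points toward azimuth atan2(n_x, n_y) = 125°, the dip direction.

true dip 63°, dip direction 125°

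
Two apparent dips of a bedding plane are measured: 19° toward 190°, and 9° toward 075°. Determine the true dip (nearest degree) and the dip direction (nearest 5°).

true dip 26°, dip direction 145°

Represent each trace as a vector plunging at its apparent dip toward its trend (east-north-up frame): v₁ = (-0.164, -0.931, -0.326), v₂ = (0.954, 0.256, -0.156).
Cross product v₁ × v₂ gives the pole to the plane: n ∝ (0.229, -0.336, 0.846).
Dip δ = arctan(|n_h|/n_z) = arctan(0.407/0.846) = 25.7°.
Dip direction = atan2(0.229, -0.336) = 146° (azimuth of n's horizontal projection).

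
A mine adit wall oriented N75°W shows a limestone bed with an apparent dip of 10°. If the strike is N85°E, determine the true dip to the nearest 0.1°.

27.3°

β = acute angle between strike N85°E and section N75°W = 20°.
tan(true dip) = tan 10° / sin 20° = 0.5155
δ = arctan(0.5155) = 27.27°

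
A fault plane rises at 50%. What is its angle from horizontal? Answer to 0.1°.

26.6°

tan θ = 50/100 = 0.5000
θ = arctan(0.5000) = 26.57°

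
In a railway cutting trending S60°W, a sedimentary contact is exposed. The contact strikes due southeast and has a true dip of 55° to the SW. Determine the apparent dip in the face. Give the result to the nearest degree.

The section lies 75° from the strike.
tan(apparent dip) = tan 55° · sin 75° = 1.3795
α = arctan(1.3795) = 54.06°

54°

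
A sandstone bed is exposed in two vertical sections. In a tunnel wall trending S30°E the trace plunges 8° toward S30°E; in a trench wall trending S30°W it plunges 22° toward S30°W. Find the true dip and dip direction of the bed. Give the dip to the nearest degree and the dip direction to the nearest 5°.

Represent each trace as a vector plunging at its apparent dip toward its trend (east-north-up frame): v₁ = (0.495, -0.858, -0.139), v₂ = (-0.464, -0.803, -0.375).
Cross product v₁ × v₂ gives the pole to the plane: n ∝ (-0.210, -0.250, 0.795).
tan δ = √(n_x²+n_y²)/n_z = 0.326/0.795, so δ = 22.3°.
The horizontal component of n points toward azimuth atan2(n_x, n_y) = 220°, the dip direction.

true dip 22°, dip direction 220°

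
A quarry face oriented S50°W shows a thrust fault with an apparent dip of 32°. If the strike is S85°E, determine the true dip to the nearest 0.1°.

41.5°

β = acute angle between strike S85°E and section S50°W = 45°.
tan(true dip) = tan 32° / sin 45° = 0.8837
true dip = arctan 0.8837 = 41.47°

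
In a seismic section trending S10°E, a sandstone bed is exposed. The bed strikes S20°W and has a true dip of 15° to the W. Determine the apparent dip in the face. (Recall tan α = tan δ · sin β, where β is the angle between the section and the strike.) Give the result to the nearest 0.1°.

Angle between strike (S20°W) and section (S10°E): β = 30°.
tan(apparent dip) = tan 15° · sin 30° = 0.1340
apparent dip = arctan 0.1340 = 7.63°

7.6°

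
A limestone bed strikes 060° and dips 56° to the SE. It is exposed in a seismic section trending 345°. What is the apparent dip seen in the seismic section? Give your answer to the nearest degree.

Angle between strike (060°) and section (345°): β = 75°.
tan α = tan 56° × sin 75° = 1.4826 × 0.9659 = 1.4320
apparent dip = arctan 1.4320 = 55.07°

55°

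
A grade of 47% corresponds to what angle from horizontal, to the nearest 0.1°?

tan θ = 47/100 = 0.4700
θ = arctan(0.4700) = 25.17°

25.2°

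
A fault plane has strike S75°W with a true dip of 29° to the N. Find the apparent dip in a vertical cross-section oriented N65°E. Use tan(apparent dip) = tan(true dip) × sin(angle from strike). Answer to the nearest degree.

5°

The strike is S75°W and the section trends N65°E; the acute angle between them is β = 10°.
tan α = tan 29° × sin 10° = 0.5543 × 0.1736 = 0.0963
apparent dip = arctan 0.0963 = 5.50°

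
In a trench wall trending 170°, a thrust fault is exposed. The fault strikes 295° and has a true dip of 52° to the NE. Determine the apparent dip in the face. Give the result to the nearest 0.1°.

46.4°

The section lies 55° from the strike.
tan(apparent dip) = tan 52° · sin 55° = 1.0485
apparent dip = arctan 1.0485 = 46.36°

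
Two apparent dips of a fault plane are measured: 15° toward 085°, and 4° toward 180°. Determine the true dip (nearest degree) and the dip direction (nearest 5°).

true dip 16°, dip direction 105°

Represent each trace as a vector plunging at its apparent dip toward its trend (east-north-up frame): v₁ = (0.962, 0.084, -0.259), v₂ = (0.000, -0.998, -0.070).
n = v₁ × v₂ = (0.264, -0.067, 0.960) (taken with n_z > 0).
tan δ = √(n_x²+n_y²)/n_z = 0.272/0.960, so δ = 15.8°.
Dip direction = atan2(0.264, -0.067) = 104° (azimuth of n's horizontal projection).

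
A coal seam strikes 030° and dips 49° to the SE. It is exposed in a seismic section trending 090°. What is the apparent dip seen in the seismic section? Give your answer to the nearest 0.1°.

The strike is 030° and the section trends 090°; the acute angle between them is β = 60°.
tan(apparent dip) = tan 49° · sin 60° = 0.9962
apparent dip = arctan 0.9962 = 44.89°

44.9°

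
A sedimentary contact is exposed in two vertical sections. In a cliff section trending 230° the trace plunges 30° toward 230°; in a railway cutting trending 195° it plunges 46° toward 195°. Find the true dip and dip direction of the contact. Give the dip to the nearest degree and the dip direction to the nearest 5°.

true dip 49°, dip direction 170°

Represent each trace as a vector plunging at its apparent dip toward its trend (east-north-up frame): v₁ = (-0.663, -0.557, -0.500), v₂ = (-0.180, -0.671, -0.719).
The plane normal is n = v₁ × v₂ ∝ (0.065, -0.387, 0.345).
tan δ = √(n_x²+n_y²)/n_z = 0.393/0.345, so δ = 48.7°.
Dip direction = atan2(0.065, -0.387) = 170° (azimuth of n's horizontal projection).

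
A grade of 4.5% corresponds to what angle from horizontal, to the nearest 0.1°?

tan θ = 4.5/100 = 0.0450
θ = arctan(0.0450) = 2.58°

2.6°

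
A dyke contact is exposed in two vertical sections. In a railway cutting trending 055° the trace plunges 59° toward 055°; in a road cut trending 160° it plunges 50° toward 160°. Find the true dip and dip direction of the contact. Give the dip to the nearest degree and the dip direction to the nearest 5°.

true dip 67°, dip direction 100°

The two traces are lines in the plane: v₁ = (sin 55°·cos 59°, cos 55°·cos 59°, −sin 59°), v₂ = (sin 160°·cos 50°, cos 160°·cos 50°, −sin 50°).
The plane normal is n = v₁ × v₂ ∝ (0.744, -0.135, 0.320).
Dip δ = arctan(|n_h|/n_z) = arctan(0.756/0.320) = 67.1°.
The horizontal component of n points toward azimuth atan2(n_x, n_y) = 100°, the dip direction.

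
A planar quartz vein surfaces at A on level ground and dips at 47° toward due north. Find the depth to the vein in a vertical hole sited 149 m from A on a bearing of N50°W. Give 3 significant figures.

103 m

The hole lies 50° from the dip direction, so the down-dip offset is 149 × cos 50° = 95.78 m.
Depth = down-dip offset × tan(dip) = 95.78 × tan 47° = 95.78 × 1.0724
Depth = 102.71 m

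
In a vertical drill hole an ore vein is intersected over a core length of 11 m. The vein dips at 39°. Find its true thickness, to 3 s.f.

True thickness t = h · cos(dip) = 11 × cos 39°
t = 11 × 0.7771 = 8.549 m

8.55 m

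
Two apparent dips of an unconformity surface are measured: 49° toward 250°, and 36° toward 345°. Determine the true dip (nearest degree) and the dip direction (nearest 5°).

Represent each trace as a vector plunging at its apparent dip toward its trend (east-north-up frame): v₁ = (-0.616, -0.224, -0.755), v₂ = (-0.209, 0.781, -0.588).
Cross product v₁ × v₂ gives the pole to the plane: n ∝ (-0.722, 0.204, 0.529).
tan δ = √(n_x²+n_y²)/n_z = 0.750/0.529, so δ = 54.8°.
Dip direction = atan2(-0.722, 0.204) = 286° (azimuth of n's horizontal projection).

true dip 55°, dip direction 285°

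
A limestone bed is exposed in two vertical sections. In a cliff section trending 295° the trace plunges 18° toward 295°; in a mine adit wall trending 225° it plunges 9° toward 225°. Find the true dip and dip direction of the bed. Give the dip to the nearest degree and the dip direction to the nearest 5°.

Represent each trace as a vector plunging at its apparent dip toward its trend (east-north-up frame): v₁ = (-0.862, 0.402, -0.309), v₂ = (-0.698, -0.698, -0.156).
The plane normal is n = v₁ × v₂ ∝ (-0.279, 0.081, 0.883).
tan δ = √(n_x²+n_y²)/n_z = 0.290/0.883, so δ = 18.2°.
Dip direction = azimuth of (n_x, n_y) = atan2(-0.279, 0.081) = 286°.

true dip 18°, dip direction 285°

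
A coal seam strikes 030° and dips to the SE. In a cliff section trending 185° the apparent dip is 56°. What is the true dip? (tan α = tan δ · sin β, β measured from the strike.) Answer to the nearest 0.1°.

74.1°

β = acute angle between strike 030° and section 185° = 25°.
tan(true dip) = tan 56° / sin 25° = 3.5080
δ = arctan(3.5080) = 74.09°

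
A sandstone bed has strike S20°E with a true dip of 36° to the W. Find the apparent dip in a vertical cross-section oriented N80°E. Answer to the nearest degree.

The section lies 80° from the strike.
tan(apparent dip) = tan 36° · sin 80° = 0.7155
α = arctan(0.7155) = 35.58°

36°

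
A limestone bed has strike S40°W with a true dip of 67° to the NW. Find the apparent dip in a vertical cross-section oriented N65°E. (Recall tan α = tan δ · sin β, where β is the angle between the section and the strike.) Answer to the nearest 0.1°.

44.9°

Angle between strike (S40°W) and section (N65°E): β = 25°.
tan α = tan 67° × sin 25° = 2.3559 × 0.4226 = 0.9956
apparent dip = arctan 0.9956 = 44.87°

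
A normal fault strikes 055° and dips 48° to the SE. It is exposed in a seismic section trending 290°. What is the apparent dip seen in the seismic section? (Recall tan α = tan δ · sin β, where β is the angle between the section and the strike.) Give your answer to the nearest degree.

42°

The strike is 055° and the section trends 290°; the acute angle between them is β = 55°.
tan α = tan 48° × sin 55° = 1.1106 × 0.8192 = 0.9098
α = arctan(0.9098) = 42.29°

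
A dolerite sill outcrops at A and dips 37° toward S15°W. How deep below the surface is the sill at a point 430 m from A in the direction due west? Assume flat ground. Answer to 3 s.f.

The hole lies 75° from the dip direction, so the down-dip offset is 430 × cos 75° = 111.29 m.
Depth = down-dip offset × tan(dip) = 111.29 × tan 37° = 111.29 × 0.7536
Depth = 83.86 m

83.9 m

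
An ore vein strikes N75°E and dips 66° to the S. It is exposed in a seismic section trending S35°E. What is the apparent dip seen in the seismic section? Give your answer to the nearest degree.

The section lies 70° from the strike.
tan(apparent dip) = tan 66° · sin 70° = 2.1106
apparent dip = arctan 2.1106 = 64.65°

65°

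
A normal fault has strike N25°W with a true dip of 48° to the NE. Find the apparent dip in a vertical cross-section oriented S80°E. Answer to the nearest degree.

The strike is N25°W and the section trends S80°E; the acute angle between them is β = 55°.
tan(apparent dip) = tan 48° · sin 55° = 0.9098
α = arctan(0.9098) = 42.29°

42°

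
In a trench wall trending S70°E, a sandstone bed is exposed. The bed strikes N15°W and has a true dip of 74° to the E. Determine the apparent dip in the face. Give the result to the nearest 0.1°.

70.7°

The strike is N15°W and the section trends S70°E; the acute angle between them is β = 55°.
tan(apparent dip) = tan 74° · sin 55° = 2.8567
α = arctan(2.8567) = 70.71°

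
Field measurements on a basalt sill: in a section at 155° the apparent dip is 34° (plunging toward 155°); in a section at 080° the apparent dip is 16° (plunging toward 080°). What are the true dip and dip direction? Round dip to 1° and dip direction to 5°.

true dip 34°, dip direction 145°

Each apparent-dip line lies in the plane. As unit vectors (x east, y north, z up), v₁ plunges 34°→155° and v₂ plunges 16°→080°.
Cross product v₁ × v₂ gives the pole to the plane: n ∝ (0.300, -0.433, 0.770).
Dip δ = arctan(|n_h|/n_z) = arctan(0.527/0.770) = 34.4°.
The horizontal component of n points toward azimuth atan2(n_x, n_y) = 145°, the dip direction.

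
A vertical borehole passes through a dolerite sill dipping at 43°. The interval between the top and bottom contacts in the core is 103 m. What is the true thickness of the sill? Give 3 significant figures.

75.3 m

True thickness t = h · cos(dip) = 103 × cos 43°
t = 103 × 0.7314 = 75.329 m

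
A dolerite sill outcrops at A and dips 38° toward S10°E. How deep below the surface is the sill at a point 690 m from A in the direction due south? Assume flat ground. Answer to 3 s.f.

531 m

The hole lies 10° from the dip direction, so the down-dip offset is 690 × cos 10° = 679.52 m.
Depth = down-dip offset × tan(dip) = 679.52 × tan 38° = 679.52 × 0.7813
Depth = 530.90 m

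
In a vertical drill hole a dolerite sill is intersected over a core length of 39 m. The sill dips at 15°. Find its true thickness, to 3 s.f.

True thickness t = h · cos(dip) = 39 × cos 15°
t = 39 × 0.9659 = 37.671 m

37.7 m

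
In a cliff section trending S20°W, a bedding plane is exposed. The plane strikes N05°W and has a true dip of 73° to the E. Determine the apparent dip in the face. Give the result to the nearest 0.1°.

54.1°

The section lies 25° from the strike.
tan α = tan 73° × sin 25° = 3.2709 × 0.4226 = 1.3823
apparent dip = arctan 1.3823 = 54.12°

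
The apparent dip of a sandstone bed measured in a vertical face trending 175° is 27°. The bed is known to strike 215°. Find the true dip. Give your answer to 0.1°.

38.4°

β = acute angle between strike 215° and section 175° = 40°.
tan(true dip) = tan 27° / sin 40° = 0.7927
true dip = arctan 0.7927 = 38.40°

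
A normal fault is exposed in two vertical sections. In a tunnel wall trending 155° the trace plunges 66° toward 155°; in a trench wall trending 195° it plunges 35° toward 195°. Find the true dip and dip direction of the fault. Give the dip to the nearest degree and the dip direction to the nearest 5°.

Each apparent-dip line lies in the plane. As unit vectors (x east, y north, z up), v₁ plunges 66°→155° and v₂ plunges 35°→195°.
The plane normal is n = v₁ × v₂ ∝ (0.511, -0.292, 0.214).
tan δ = √(n_x²+n_y²)/n_z = 0.589/0.214, so δ = 70.0°.
The horizontal component of n points toward azimuth atan2(n_x, n_y) = 120°, the dip direction.

true dip 70°, dip direction 120°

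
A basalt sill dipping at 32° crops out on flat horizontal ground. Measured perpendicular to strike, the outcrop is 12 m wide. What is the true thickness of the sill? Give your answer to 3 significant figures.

6.36 m

True thickness t = w · sin(dip) = 12 × sin 32°
t = 12 × 0.5299 = 6.359 m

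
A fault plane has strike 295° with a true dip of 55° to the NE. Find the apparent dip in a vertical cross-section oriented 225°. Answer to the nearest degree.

Angle between strike (295°) and section (225°): β = 70°.
tan α = tan 55° × sin 70° = 1.4281 × 0.9397 = 1.3420
apparent dip = arctan 1.3420 = 53.31°

53°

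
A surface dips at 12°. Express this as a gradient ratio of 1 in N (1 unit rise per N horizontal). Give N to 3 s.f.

1 : N means tan θ = 1/N, so N = 1/tan 12° = 1/0.2126

1 in 4.70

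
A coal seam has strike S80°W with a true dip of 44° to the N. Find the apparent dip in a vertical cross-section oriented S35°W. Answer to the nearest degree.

The strike is S80°W and the section trends S35°W; the acute angle between them is β = 45°.
tan α = tan 44° × sin 45° = 0.9657 × 0.7071 = 0.6828
apparent dip = arctan 0.6828 = 34.33°

34°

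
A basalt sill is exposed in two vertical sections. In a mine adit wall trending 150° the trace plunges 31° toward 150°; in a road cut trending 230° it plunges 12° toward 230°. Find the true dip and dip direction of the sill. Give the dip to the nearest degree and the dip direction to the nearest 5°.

true dip 31°, dip direction 160°

Represent each trace as a vector plunging at its apparent dip toward its trend (east-north-up frame): v₁ = (0.429, -0.742, -0.515), v₂ = (-0.749, -0.629, -0.208).
The plane normal is n = v₁ × v₂ ∝ (0.169, -0.475, 0.826).
tan δ = √(n_x²+n_y²)/n_z = 0.504/0.826, so δ = 31.4°.
The horizontal component of n points toward azimuth atan2(n_x, n_y) = 160°, the dip direction.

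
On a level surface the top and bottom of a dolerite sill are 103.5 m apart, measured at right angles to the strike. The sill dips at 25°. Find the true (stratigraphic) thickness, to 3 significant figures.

43.7 m

True thickness t = w · sin(dip) = 103.5 × sin 25°
t = 103.5 × 0.4226 = 43.741 m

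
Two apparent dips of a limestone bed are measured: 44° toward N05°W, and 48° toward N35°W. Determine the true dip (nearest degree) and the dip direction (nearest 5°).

true dip 48°, dip direction 325°

Represent each trace as a vector plunging at its apparent dip toward its trend (east-north-up frame): v₁ = (-0.063, 0.717, -0.695), v₂ = (-0.384, 0.548, -0.743).
n = v₁ × v₂ = (-0.152, 0.220, 0.241) (taken with n_z > 0).
True dip = arccos(n_z / |n|) = arccos(0.6691) = 48.0°.
The horizontal component of n points toward azimuth atan2(n_x, n_y) = 325°, the dip direction.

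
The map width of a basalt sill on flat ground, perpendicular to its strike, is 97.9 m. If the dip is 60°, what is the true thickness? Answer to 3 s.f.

True thickness t = w · sin(dip) = 97.9 × sin 60°
t = 97.9 × 0.8660 = 84.784 m

84.8 m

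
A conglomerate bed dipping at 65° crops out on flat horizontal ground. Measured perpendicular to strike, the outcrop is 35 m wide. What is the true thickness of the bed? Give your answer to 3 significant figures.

True thickness t = w · sin(dip) = 35 × sin 65°
t = 35 × 0.9063 = 31.721 m

31.7 m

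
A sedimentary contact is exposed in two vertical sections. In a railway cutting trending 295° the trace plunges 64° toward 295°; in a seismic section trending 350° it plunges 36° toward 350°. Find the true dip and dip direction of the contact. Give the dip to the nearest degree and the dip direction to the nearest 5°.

true dip 65°, dip direction 280°

The two traces are lines in the plane: v₁ = (sin 295°·cos 64°, cos 295°·cos 64°, −sin 64°), v₂ = (sin 350°·cos 36°, cos 350°·cos 36°, −sin 36°).
Cross product v₁ × v₂ gives the pole to the plane: n ∝ (-0.607, 0.107, 0.291).
tan δ = √(n_x²+n_y²)/n_z = 0.617/0.291, so δ = 64.8°.
The horizontal component of n points toward azimuth atan2(n_x, n_y) = 280°, the dip direction.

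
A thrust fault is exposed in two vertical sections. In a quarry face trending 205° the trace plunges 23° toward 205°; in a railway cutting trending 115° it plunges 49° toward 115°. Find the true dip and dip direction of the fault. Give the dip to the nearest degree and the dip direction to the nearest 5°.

Each apparent-dip line lies in the plane. As unit vectors (x east, y north, z up), v₁ plunges 23°→205° and v₂ plunges 49°→115°.
Cross product v₁ × v₂ gives the pole to the plane: n ∝ (0.521, -0.526, 0.604).
tan δ = √(n_x²+n_y²)/n_z = 0.740/0.604, so δ = 50.8°.
Dip direction = atan2(0.521, -0.526) = 135° (azimuth of n's horizontal projection).

true dip 51°, dip direction 135°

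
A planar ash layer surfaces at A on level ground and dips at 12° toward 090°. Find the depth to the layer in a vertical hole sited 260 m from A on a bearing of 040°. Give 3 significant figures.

35.5 m

The hole lies 50° from the dip direction, so the down-dip offset is 260 × cos 50° = 167.12 m.
Depth = down-dip offset × tan(dip) = 167.12 × tan 12° = 167.12 × 0.2126
Depth = 35.52 m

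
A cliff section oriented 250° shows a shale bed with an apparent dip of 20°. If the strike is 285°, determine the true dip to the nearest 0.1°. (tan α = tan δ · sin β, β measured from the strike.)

The section is 35° from the strike.
tan δ = tan α / sin β = tan 20° / sin 35° = 0.3640 / 0.5736 = 0.6346
δ = arctan(0.6346) = 32.40°

32.4°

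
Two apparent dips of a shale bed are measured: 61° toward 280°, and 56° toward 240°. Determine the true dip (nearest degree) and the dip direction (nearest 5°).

Represent each trace as a vector plunging at its apparent dip toward its trend (east-north-up frame): v₁ = (-0.477, 0.084, -0.875), v₂ = (-0.484, -0.280, -0.829).
n = v₁ × v₂ = (-0.314, 0.028, 0.174) (taken with n_z > 0).
tan δ = √(n_x²+n_y²)/n_z = 0.316/0.174, so δ = 61.1°.
The horizontal component of n points toward azimuth atan2(n_x, n_y) = 275°, the dip direction.

true dip 61°, dip direction 275°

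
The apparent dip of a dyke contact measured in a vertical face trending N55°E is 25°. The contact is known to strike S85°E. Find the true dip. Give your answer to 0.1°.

36.0°

β = acute angle between strike S85°E and section N55°E = 40°.
tan δ = tan α / sin β = tan 25° / sin 40° = 0.4663 / 0.6428 = 0.7254
true dip = arctan 0.7254 = 35.96°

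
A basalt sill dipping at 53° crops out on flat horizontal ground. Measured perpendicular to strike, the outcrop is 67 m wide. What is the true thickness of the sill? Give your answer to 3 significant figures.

53.5 m

True thickness t = w · sin(dip) = 67 × sin 53°
t = 67 × 0.7986 = 53.509 m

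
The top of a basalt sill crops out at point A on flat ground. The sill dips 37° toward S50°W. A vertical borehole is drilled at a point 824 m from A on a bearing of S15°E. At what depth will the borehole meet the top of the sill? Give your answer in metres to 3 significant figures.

262 m

The hole lies 65° from the dip direction, so the down-dip offset is 824 × cos 65° = 348.24 m.
Depth = down-dip offset × tan(dip) = 348.24 × tan 37° = 348.24 × 0.7536
Depth = 262.42 m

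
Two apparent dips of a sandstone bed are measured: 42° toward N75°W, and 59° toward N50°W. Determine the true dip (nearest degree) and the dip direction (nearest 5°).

true dip 66°, dip direction 350°

The two traces are lines in the plane: v₁ = (sin 285°·cos 42°, cos 285°·cos 42°, −sin 42°), v₂ = (sin 310°·cos 59°, cos 310°·cos 59°, −sin 59°).
n = v₁ × v₂ = (-0.057, 0.351, 0.162) (taken with n_z > 0).
tan δ = √(n_x²+n_y²)/n_z = 0.356/0.162, so δ = 65.6°.
The horizontal component of n points toward azimuth atan2(n_x, n_y) = 351°, the dip direction.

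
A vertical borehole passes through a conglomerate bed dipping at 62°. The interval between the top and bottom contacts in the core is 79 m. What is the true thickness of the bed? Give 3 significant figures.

37.1 m

True thickness t = h · cos(dip) = 79 × cos 62°
t = 79 × 0.4695 = 37.088 m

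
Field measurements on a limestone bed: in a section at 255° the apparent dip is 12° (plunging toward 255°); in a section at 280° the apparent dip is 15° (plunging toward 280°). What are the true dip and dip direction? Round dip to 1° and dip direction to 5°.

Each apparent-dip line lies in the plane. As unit vectors (x east, y north, z up), v₁ plunges 12°→255° and v₂ plunges 15°→280°.
Cross product v₁ × v₂ gives the pole to the plane: n ∝ (-0.100, 0.047, 0.399).
tan δ = √(n_x²+n_y²)/n_z = 0.111/0.399, so δ = 15.5°.
Dip direction = azimuth of (n_x, n_y) = atan2(-0.100, 0.047) = 295°.

true dip 16°, dip direction 295°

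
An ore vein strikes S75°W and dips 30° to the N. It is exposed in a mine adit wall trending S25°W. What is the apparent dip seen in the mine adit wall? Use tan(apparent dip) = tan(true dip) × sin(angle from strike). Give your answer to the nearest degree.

Angle between strike (S75°W) and section (S25°W): β = 50°.
tan α = tan 30° × sin 50° = 0.5774 × 0.7660 = 0.4423
α = arctan(0.4423) = 23.86°

24°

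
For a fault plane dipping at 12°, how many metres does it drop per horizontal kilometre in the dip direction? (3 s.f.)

213 m

drop per km = 1000 × tan 12° = 1000 × 0.2126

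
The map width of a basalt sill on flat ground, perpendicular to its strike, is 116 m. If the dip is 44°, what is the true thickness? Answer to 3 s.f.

80.6 m

True thickness t = w · sin(dip) = 116 × sin 44°
t = 116 × 0.6947 = 80.580 m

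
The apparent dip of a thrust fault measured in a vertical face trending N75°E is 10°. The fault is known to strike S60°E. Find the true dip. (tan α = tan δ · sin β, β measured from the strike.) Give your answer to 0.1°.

The section is 45° from the strike.
tan δ = tan α / sin β = tan 10° / sin 45° = 0.1763 / 0.7071 = 0.2494
true dip = arctan 0.2494 = 14.00°

14.0°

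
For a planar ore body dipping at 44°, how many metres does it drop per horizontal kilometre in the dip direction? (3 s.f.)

drop per km = 1000 × tan 44° = 1000 × 0.9657

966 m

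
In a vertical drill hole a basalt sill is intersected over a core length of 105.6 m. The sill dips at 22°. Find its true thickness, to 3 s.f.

True thickness t = h · cos(dip) = 105.6 × cos 22°
t = 105.6 × 0.9272 = 97.911 m

97.9 m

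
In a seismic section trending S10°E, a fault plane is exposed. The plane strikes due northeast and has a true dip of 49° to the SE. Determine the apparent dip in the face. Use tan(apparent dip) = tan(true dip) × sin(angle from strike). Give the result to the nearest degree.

The strike is due northeast and the section trends S10°E; the acute angle between them is β = 55°.
tan(apparent dip) = tan 49° · sin 55° = 0.9423
α = arctan(0.9423) = 43.30°

43°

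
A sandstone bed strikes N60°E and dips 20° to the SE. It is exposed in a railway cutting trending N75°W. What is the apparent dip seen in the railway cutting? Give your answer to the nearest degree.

The section lies 45° from the strike.
tan(apparent dip) = tan 20° · sin 45° = 0.2574
α = arctan(0.2574) = 14.43°

14°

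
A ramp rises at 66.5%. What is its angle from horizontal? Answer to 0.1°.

33.6°

tan θ = 66.5/100 = 0.6650
θ = arctan(0.6650) = 33.62°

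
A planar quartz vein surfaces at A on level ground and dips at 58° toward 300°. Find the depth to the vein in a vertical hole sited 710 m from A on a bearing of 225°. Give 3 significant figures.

294 m

The hole lies 75° from the dip direction, so the down-dip offset is 710 × cos 75° = 183.76 m.
Depth = down-dip offset × tan(dip) = 183.76 × tan 58° = 183.76 × 1.6003
Depth = 294.08 m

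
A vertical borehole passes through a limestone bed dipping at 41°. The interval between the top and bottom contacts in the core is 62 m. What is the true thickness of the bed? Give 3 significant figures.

True thickness t = h · cos(dip) = 62 × cos 41°
t = 62 × 0.7547 = 46.792 m

46.8 m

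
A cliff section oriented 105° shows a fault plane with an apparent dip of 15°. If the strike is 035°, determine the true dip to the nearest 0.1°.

β = acute angle between strike 035° and section 105° = 70°.
tan(true dip) = tan 15° / sin 70° = 0.2851
true dip = arctan 0.2851 = 15.92°

15.9°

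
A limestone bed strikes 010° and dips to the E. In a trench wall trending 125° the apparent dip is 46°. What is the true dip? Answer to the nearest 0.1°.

The section is 65° from the strike.
tan δ = tan α / sin β = tan 46° / sin 65° = 1.0355 / 0.9063 = 1.1426
true dip = arctan 1.1426 = 48.81°

48.8°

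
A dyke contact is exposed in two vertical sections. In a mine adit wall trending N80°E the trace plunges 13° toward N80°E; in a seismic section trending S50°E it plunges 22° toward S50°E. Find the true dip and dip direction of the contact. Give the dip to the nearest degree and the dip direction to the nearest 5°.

Each apparent-dip line lies in the plane. As unit vectors (x east, y north, z up), v₁ plunges 13°→N80°E and v₂ plunges 22°→S50°E.
The plane normal is n = v₁ × v₂ ∝ (0.197, -0.200, 0.692).
Dip δ = arctan(|n_h|/n_z) = arctan(0.281/0.692) = 22.1°.
Dip direction = atan2(0.197, -0.200) = 135° (azimuth of n's horizontal projection).

true dip 22°, dip direction 135°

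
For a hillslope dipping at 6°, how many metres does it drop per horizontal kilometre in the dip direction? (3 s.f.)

drop per km = 1000 × tan 6° = 1000 × 0.1051

105 m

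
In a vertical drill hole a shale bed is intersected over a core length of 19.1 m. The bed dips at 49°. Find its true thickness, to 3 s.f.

12.5 m

True thickness t = h · cos(dip) = 19.1 × cos 49°
t = 19.1 × 0.6561 = 12.531 m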